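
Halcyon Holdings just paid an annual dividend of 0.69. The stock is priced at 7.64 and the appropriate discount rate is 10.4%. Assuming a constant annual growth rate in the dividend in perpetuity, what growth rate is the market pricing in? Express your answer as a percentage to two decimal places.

1.26%

P = D₀(1+g)/(r−g) ⇒ P(r−g) = D₀(1+g) ⇒ g(P+D₀) = P·r − D₀
g = (P·r − D₀)/(P + D₀) = (7.64×0.104 − 0.69) / (7.64 + 0.69) = 0.012552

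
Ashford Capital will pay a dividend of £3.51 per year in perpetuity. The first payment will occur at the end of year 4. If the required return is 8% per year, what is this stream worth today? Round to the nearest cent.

Value at end of year 3: C / r = £3.51 / 0.08 = £43.8750
Discount to today: PV = £43.8750 / (1 + 0.08)^3 = £43.8750 / 1.259712 = £34.83

£34.83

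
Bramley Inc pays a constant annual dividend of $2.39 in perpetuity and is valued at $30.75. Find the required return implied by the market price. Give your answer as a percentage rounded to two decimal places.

7.77%

P = C/r ⇒ r = C/P = $2.39/$30.75 = 0.077724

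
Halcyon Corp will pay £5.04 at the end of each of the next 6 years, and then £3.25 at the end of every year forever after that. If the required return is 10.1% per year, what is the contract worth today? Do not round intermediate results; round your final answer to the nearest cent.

£39.95

PV of 6-year annuity: £5.04 × [1 − (1+0.101)^−6] / 0.101 = 21.88634
Perpetuity value at year 6: £3.25 / 0.101 = 32.17822
PV of perpetuity: 32.17822 / (1+0.101)^6 = 18.06500
Total PV = 21.88634 + 18.06500 = 39.95134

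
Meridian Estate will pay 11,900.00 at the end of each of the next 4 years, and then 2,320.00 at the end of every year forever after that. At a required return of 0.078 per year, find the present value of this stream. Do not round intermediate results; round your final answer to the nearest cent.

PV of 4-year annuity: 11,900.00 × [1 − (1+0.078)^−4] / 0.078 = 39590.41226
Perpetuity value at year 4: 2,320.00 / 0.078 = 29743.58974
PV of perpetuity: 29743.58974 / (1+0.078)^4 = 22025.12282
Total PV = 39590.41226 + 22025.12282 = 61615.53507

61615.54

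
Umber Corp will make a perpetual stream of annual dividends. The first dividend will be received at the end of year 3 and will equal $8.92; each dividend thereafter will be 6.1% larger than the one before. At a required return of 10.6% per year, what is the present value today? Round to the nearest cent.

$162.05

Value at end of year 2: C₁ / (r − g) = $8.92 / (0.106 − 0.061) = $198.2222
Discount to today: PV = $198.2222 / (1 + 0.106)^2 = $198.2222 / 1.223236 = $162.05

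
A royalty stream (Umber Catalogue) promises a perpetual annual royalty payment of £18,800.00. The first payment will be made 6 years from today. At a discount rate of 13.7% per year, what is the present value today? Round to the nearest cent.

Value at end of year 5: C / r = £18,800.00 / 0.137 = £137,226.2774
Discount to today: PV = £137,226.2774 / (1 + 0.137)^5 = £137,226.2774 / 1.900213 = £72,216.25

£72216.25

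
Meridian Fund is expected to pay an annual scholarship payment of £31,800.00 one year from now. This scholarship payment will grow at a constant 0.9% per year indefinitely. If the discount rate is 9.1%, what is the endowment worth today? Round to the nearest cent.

Growing perpetuity: P = D₁ / (r − g) = £31,800.0000 / (0.091 − 0.009) = £387,804.88

£387804.88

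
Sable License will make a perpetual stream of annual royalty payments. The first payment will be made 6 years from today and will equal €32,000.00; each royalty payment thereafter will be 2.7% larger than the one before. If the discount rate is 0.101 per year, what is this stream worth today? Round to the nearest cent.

€267289.36

Value at end of year 5: C₁ / (r − g) = €32,000.00 / (0.101 − 0.027) = €432,432.4324
Discount to today: PV = €432,432.4324 / (1 + 0.101)^5 = €432,432.4324 / 1.617844 = €267,289.36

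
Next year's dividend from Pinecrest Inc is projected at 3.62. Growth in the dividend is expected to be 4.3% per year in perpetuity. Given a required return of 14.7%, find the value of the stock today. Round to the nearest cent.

Growing perpetuity: P = D₁ / (r − g) = 3.6200 / (0.147 − 0.043) = 34.81

34.81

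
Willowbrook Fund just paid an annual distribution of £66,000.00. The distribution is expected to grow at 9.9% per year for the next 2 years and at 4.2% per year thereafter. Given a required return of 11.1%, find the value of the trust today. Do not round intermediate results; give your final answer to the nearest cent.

£1105150.24

D_1 = 72534.00000
D_2 = 79714.86600
Terminal value at year 2: TV = D_2×(1+g_2)/(r−g_2) = 83062.89037/0.069 = 1203810.00539
P_0 = D_1/(1+r)^1 + D_2/(1+r)^2 + TV/(1+r)^2
    = 65287.12871 + 64581.95721 + 975281.15084 = 1105150.23676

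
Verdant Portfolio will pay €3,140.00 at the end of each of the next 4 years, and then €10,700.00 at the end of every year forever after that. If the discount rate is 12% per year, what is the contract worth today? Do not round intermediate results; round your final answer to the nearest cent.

€66204.31

PV of 4-year annuity: €3,140.00 × [1 − (1+0.12)^−4] / 0.12 = 9537.27695
Perpetuity value at year 4: €10,700.00 / 0.12 = 89166.66667
PV of perpetuity: 89166.66667 / (1+0.12)^4 = 56667.02866
Total PV = 9537.27695 + 56667.02866 = 66204.30561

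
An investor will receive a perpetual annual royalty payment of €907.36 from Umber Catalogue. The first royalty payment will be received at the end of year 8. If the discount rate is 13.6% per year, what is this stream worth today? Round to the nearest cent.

€2732.70

Value at end of year 7: C / r = €907.36 / 0.136 = €6,671.7647
Discount to today: PV = €6,671.7647 / (1 + 0.136)^7 = €6,671.7647 / 2.441453 = €2,732.70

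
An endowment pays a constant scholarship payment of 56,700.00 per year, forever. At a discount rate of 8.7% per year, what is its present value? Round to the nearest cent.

Level perpetuity: PV = C / r = 56,700.00 / 0.087 = 651,724.14

651724.14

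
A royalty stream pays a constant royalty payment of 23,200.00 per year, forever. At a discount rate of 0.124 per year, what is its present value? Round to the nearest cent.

187096.77

Level perpetuity: PV = C / r = 23,200.00 / 0.124 = 187,096.77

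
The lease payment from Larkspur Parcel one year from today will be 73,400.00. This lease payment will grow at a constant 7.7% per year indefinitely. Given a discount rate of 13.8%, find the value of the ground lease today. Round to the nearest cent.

1203278.69

Growing perpetuity: P = D₁ / (r − g) = 73,400.0000 / (0.138 − 0.077) = 1,203,278.69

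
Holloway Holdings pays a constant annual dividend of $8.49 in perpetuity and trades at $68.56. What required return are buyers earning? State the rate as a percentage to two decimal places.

P = C/r ⇒ r = C/P = $8.49/$68.56 = 0.123833

12.38%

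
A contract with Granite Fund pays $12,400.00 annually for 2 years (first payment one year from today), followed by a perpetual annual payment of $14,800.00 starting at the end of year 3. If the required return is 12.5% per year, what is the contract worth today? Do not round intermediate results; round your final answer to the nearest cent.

PV of 2-year annuity: $12,400.00 × [1 − (1+0.125)^−2] / 0.125 = 20819.75309
Perpetuity value at year 2: $14,800.00 / 0.125 = 118400.00000
PV of perpetuity: 118400.00000 / (1+0.125)^2 = 93550.61728
Total PV = 20819.75309 + 93550.61728 = 114370.37037

$114370.37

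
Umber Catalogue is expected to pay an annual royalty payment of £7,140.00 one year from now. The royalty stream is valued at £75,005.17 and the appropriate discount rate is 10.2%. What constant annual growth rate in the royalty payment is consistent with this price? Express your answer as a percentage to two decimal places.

P = D₁/(r−g) ⇒ g = r − D₁/P = 0.102 − £7,140.00/£75,005.17 = 0.006807

0.68%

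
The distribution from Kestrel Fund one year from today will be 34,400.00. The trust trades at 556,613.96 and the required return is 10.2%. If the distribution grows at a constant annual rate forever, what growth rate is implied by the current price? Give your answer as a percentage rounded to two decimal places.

4.02%

P = D₁/(r−g) ⇒ g = r − D₁/P = 0.102 − 34,400.00/556,613.96 = 0.040198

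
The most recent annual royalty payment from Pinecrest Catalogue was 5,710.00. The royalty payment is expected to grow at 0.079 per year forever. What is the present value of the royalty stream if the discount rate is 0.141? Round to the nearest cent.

99372.42

D₁ = D₀ × (1 + g) = 5,710.00 × 1.079 = 6,161.0900
Growing perpetuity: P = D₁ / (r − g) = 6,161.0900 / (0.141 − 0.079) = 99,372.42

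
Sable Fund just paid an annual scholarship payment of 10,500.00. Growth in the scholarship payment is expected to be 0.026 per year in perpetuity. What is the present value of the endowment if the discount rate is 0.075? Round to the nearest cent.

D₁ = D₀ × (1 + g) = 10,500.00 × 1.026 = 10,773.0000
Growing perpetuity: P = D₁ / (r − g) = 10,773.0000 / (0.075 − 0.026) = 219,857.14

219857.14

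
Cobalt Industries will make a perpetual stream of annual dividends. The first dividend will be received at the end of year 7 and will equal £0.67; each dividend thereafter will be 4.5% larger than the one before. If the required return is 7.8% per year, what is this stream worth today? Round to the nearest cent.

Value at end of year 6: C₁ / (r − g) = £0.67 / (0.078 − 0.045) = £20.3030
Discount to today: PV = £20.3030 / (1 + 0.078)^6 = £20.3030 / 1.569324 = £12.94

£12.94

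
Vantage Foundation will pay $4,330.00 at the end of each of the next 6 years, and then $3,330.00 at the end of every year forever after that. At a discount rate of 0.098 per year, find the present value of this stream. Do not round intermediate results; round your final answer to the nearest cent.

PV of 6-year annuity: $4,330.00 × [1 − (1+0.098)^−6] / 0.098 = 18969.32330
Perpetuity value at year 6: $3,330.00 / 0.098 = 33979.59184
PV of perpetuity: 33979.59184 / (1+0.098)^6 = 19391.17461
Total PV = 18969.32330 + 19391.17461 = 38360.49791

$38360.50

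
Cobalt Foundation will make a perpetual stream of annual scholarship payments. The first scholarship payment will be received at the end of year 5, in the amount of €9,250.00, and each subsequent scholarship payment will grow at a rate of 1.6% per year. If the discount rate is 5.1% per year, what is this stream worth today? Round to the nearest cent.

Value at end of year 4: C₁ / (r − g) = €9,250.00 / (0.051 − 0.016) = €264,285.7143
Discount to today: PV = €264,285.7143 / (1 + 0.051)^4 = €264,285.7143 / 1.220143 = €216,602.18

€216602.18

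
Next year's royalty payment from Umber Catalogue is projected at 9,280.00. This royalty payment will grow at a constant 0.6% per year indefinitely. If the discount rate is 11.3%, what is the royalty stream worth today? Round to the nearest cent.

86728.97

Growing perpetuity: P = D₁ / (r − g) = 9,280.0000 / (0.113 − 0.006) = 86,728.97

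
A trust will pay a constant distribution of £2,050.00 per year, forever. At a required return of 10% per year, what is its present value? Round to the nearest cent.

£20500.00

Level perpetuity: PV = C / r = £2,050.00 / 0.1 = £20,500.00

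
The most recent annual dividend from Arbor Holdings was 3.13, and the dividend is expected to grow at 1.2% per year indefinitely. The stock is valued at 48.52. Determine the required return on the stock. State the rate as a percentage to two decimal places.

D₁ = 3.13 × 1.012 = 3.1676
P = D₁/(r − g) ⇒ r = D₁/P + g = 3.1676/48.52 + 0.012 = 0.065284 + 0.012 = 0.077284

7.73%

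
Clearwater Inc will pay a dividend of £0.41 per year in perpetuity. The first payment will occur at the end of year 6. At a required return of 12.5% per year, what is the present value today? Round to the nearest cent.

£1.82

Value at end of year 5: C / r = £0.41 / 0.125 = £3.2800
Discount to today: PV = £3.2800 / (1 + 0.125)^5 = £3.2800 / 1.802032 = £1.82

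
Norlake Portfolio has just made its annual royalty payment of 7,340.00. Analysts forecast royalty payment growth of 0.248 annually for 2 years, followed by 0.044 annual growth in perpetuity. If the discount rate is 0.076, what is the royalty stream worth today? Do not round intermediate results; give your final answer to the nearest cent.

D_1 = 9160.32000
D_2 = 11432.07936
Terminal value at year 2: TV = D_2×(1+g_2)/(r−g_2) = 11935.09085/0.032 = 372971.58912
P_0 = D_1/(1+r)^1 + D_2/(1+r)^2 + TV/(1+r)^2
    = 8513.30855 + 9874.17200 + 322144.86146 = 340532.34201

340532.34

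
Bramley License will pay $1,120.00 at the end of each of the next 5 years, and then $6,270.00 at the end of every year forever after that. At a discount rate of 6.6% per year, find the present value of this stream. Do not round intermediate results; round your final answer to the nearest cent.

PV of 5-year annuity: $1,120.00 × [1 − (1+0.066)^−5] / 0.066 = 4641.82647
Perpetuity value at year 5: $6,270.00 / 0.066 = 95000.00000
PV of perpetuity: 95000.00000 / (1+0.066)^5 = 69014.06075
Total PV = 4641.82647 + 69014.06075 = 73655.88722

$73655.89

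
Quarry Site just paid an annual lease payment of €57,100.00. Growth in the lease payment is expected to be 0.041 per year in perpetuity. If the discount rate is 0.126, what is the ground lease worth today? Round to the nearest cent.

D₁ = D₀ × (1 + g) = €57,100.00 × 1.041 = €59,441.1000
Growing perpetuity: P = D₁ / (r − g) = €59,441.1000 / (0.126 − 0.041) = €699,307.06

€699307.06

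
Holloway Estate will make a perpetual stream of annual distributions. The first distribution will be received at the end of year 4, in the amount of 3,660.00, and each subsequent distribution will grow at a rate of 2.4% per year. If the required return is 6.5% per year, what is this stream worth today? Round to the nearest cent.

73900.68

Value at end of year 3: C₁ / (r − g) = 3,660.00 / (0.065 − 0.024) = 89,268.2927
Discount to today: PV = 89,268.2927 / (1 + 0.065)^3 = 89,268.2927 / 1.207950 = 73,900.68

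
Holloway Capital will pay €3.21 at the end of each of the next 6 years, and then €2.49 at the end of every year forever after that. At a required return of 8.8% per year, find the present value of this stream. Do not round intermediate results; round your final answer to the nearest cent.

PV of 6-year annuity: €3.21 × [1 − (1+0.088)^−6] / 0.088 = 14.48607
Perpetuity value at year 6: €2.49 / 0.088 = 28.29545
PV of perpetuity: 28.29545 / (1+0.088)^6 = 17.05860
Total PV = 14.48607 + 17.05860 = 31.54467

€31.54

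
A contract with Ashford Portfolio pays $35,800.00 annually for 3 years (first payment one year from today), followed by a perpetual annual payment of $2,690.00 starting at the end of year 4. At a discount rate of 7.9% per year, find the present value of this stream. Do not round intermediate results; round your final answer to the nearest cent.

PV of 3-year annuity: $35,800.00 × [1 − (1+0.079)^−3] / 0.079 = 92426.79937
Perpetuity value at year 3: $2,690.00 / 0.079 = 34050.63291
PV of perpetuity: 34050.63291 / (1+0.079)^3 = 27105.71419
Total PV = 92426.79937 + 27105.71419 = 119532.51356

$119532.51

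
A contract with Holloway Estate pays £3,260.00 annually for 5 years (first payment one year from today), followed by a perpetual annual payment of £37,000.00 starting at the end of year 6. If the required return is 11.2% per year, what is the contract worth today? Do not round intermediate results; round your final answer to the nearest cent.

PV of 5-year annuity: £3,260.00 × [1 − (1+0.112)^−5] / 0.112 = 11988.25129
Perpetuity value at year 5: £37,000.00 / 0.112 = 330357.14286
PV of perpetuity: 330357.14286 / (1+0.112)^5 = 194294.16814
Total PV = 11988.25129 + 194294.16814 = 206282.41942

£206282.42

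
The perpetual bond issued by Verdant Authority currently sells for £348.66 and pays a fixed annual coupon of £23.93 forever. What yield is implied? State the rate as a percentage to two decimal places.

6.86%

P = C/r ⇒ r = C/P = £23.93/£348.66 = 0.068634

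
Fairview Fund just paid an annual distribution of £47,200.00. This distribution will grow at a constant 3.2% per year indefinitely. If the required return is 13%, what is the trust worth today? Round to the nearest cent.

D₁ = D₀ × (1 + g) = £47,200.00 × 1.032 = £48,710.4000
Growing perpetuity: P = D₁ / (r − g) = £48,710.4000 / (0.13 − 0.032) = £497,044.90

£497044.90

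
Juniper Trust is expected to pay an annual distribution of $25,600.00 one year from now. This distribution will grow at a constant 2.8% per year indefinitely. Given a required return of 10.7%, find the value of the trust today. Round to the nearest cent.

$324050.63

Growing perpetuity: P = D₁ / (r − g) = $25,600.0000 / (0.107 − 0.028) = $324,050.63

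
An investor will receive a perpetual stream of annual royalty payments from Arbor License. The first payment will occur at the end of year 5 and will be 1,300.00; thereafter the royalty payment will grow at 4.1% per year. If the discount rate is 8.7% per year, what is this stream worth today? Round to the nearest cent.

20242.65

Value at end of year 4: C₁ / (r − g) = 1,300.00 / (0.087 − 0.041) = 28,260.8696
Discount to today: PV = 28,260.8696 / (1 + 0.087)^4 = 28,260.8696 / 1.396105 = 20,242.65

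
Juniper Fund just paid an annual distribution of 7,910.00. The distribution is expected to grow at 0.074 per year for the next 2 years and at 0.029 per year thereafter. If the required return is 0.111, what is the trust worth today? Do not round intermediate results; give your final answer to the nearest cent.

107798.00

D_1 = 8495.34000
D_2 = 9123.99516
Terminal value at year 2: TV = D_2×(1+g_2)/(r−g_2) = 9388.59102/0.082 = 114495.01243
P_0 = D_1/(1+r)^1 + D_2/(1+r)^2 + TV/(1+r)^2
    = 7646.57066 + 7391.91439 + 92759.51105 = 107797.99609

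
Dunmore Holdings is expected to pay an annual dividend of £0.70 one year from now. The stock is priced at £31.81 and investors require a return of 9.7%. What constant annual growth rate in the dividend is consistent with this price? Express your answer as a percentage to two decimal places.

P = D₁/(r−g) ⇒ g = r − D₁/P = 0.097 − £0.70/£31.81 = 0.074994

7.50%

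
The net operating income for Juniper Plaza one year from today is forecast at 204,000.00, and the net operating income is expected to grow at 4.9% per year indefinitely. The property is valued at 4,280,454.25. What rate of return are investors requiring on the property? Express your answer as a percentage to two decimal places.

9.67%

P = D₁/(r − g) ⇒ r = D₁/P + g = 204,000.0000/4,280,454.25 + 0.049 = 0.047658 + 0.049 = 0.096658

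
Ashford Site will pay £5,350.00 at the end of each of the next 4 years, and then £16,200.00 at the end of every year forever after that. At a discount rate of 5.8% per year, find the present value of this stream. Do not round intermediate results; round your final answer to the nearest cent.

PV of 4-year annuity: £5,350.00 × [1 − (1+0.058)^−4] / 0.058 = 18623.53136
Perpetuity value at year 4: £16,200.00 / 0.058 = 279310.34483
PV of perpetuity: 279310.34483 / (1+0.058)^4 = 222917.59565
Total PV = 18623.53136 + 222917.59565 = 241541.12701

£241541.13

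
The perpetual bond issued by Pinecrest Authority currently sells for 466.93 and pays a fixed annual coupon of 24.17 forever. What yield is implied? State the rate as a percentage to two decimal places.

P = C/r ⇒ r = C/P = 24.17/466.93 = 0.051764

5.18%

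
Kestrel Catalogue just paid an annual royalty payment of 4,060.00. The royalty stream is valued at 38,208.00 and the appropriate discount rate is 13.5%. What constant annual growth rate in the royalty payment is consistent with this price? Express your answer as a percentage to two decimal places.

P = D₀(1+g)/(r−g) ⇒ P(r−g) = D₀(1+g) ⇒ g(P+D₀) = P·r − D₀
g = (P·r − D₀)/(P + D₀) = (38,208.00×0.135 − 4,060.00) / (38,208.00 + 4,060.00) = 0.025979

2.60%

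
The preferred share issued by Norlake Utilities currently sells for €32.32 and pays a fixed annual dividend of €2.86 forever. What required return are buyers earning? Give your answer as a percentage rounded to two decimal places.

8.85%

P = C/r ⇒ r = C/P = €2.86/€32.32 = 0.088490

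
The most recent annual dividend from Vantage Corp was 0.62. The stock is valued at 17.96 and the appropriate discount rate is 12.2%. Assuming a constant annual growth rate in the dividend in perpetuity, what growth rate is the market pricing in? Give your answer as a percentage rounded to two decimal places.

8.46%

P = D₀(1+g)/(r−g) ⇒ P(r−g) = D₀(1+g) ⇒ g(P+D₀) = P·r − D₀
g = (P·r − D₀)/(P + D₀) = (17.96×0.122 − 0.62) / (17.96 + 0.62) = 0.084560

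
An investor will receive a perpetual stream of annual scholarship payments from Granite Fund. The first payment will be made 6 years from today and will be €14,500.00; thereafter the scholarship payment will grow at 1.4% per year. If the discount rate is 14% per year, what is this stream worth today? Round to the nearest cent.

€59768.62

Value at end of year 5: C₁ / (r − g) = €14,500.00 / (0.14 − 0.014) = €115,079.3651
Discount to today: PV = €115,079.3651 / (1 + 0.14)^5 = €115,079.3651 / 1.925415 = €59,768.62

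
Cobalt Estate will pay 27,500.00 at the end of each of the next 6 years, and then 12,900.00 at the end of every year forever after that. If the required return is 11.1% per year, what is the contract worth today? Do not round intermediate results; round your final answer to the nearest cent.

177804.54

PV of 6-year annuity: 27,500.00 × [1 − (1+0.111)^−6] / 0.111 = 116005.41129
Perpetuity value at year 6: 12,900.00 / 0.111 = 116216.21622
PV of perpetuity: 116216.21622 / (1+0.111)^6 = 61799.13237
Total PV = 116005.41129 + 61799.13237 = 177804.54367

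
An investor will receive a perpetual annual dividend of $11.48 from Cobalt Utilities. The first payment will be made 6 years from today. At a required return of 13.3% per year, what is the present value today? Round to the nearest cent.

Value at end of year 5: C / r = $11.48 / 0.133 = $86.3158
Discount to today: PV = $86.3158 / (1 + 0.133)^5 = $86.3158 / 1.867022 = $46.23

$46.23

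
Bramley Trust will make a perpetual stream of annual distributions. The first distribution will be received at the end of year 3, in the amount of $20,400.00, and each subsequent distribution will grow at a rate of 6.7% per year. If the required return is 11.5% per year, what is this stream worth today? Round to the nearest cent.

$341852.84

Value at end of year 2: C₁ / (r − g) = $20,400.00 / (0.115 − 0.067) = $425,000.0000
Discount to today: PV = $425,000.0000 / (1 + 0.115)^2 = $425,000.0000 / 1.243225 = $341,852.84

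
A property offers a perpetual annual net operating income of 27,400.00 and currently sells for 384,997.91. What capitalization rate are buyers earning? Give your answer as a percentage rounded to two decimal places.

7.12%

P = C/r ⇒ r = C/P = 27,400.00/384,997.91 = 0.071169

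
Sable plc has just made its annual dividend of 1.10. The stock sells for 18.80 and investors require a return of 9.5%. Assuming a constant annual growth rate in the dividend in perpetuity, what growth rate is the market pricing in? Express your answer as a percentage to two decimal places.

P = D₀(1+g)/(r−g) ⇒ P(r−g) = D₀(1+g) ⇒ g(P+D₀) = P·r − D₀
g = (P·r − D₀)/(P + D₀) = (18.80×0.095 − 1.10) / (18.80 + 1.10) = 0.034472

3.45%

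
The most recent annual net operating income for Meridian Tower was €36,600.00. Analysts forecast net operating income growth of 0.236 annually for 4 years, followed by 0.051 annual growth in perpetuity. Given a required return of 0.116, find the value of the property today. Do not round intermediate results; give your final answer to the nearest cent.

€1080623.86

D_1 = 45237.60000
D_2 = 55913.67360
D_3 = 69109.30057
D_4 = 85419.09550
Terminal value at year 4: TV = D_4×(1+g_2)/(r−g_2) = 89775.46937/0.065 = 1381161.06730
P_0 = D_1/(1+r)^1 + D_2/(1+r)^2 + D_3/(1+r)^3 + D_4/(1+r)^4 + TV/(1+r)^4
    = 40535.48387 + 44894.13805 + 49721.46472 + 55067.85878 + 890404.91656 = 1080623.86199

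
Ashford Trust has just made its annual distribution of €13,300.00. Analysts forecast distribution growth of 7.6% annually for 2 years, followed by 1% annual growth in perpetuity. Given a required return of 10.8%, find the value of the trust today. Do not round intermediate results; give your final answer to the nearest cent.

€154727.02

D_1 = 14310.80000
D_2 = 15398.42080
Terminal value at year 2: TV = D_2×(1+g_2)/(r−g_2) = 15552.40501/0.098 = 158698.01029
P_0 = D_1/(1+r)^1 + D_2/(1+r)^2 + TV/(1+r)^2
    = 12915.88448 + 12542.86254 + 129268.27722 = 154727.02424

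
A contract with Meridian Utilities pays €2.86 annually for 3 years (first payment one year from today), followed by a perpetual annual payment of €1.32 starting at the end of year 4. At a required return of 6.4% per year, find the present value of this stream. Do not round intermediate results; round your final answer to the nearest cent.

PV of 3-year annuity: €2.86 × [1 − (1+0.064)^−3] / 0.064 = 7.58859
Perpetuity value at year 3: €1.32 / 0.064 = 20.62500
PV of perpetuity: 20.62500 / (1+0.064)^3 = 17.12257
Total PV = 7.58859 + 17.12257 = 24.71116

€24.71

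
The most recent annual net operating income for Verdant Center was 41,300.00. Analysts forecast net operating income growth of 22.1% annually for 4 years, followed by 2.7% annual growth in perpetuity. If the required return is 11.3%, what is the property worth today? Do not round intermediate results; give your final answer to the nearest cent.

923695.00

D_1 = 50427.30000
D_2 = 61571.73330
D_3 = 75179.08636
D_4 = 91793.66444
Terminal value at year 4: TV = D_4×(1+g_2)/(r−g_2) = 94272.09338/0.086 = 1096187.13238
P_0 = D_1/(1+r)^1 + D_2/(1+r)^2 + D_3/(1+r)^3 + D_4/(1+r)^4 + TV/(1+r)^4
    = 45307.54717 + 49703.96684 + 54526.99327 + 59818.02227 + 714338.47525 = 923695.00480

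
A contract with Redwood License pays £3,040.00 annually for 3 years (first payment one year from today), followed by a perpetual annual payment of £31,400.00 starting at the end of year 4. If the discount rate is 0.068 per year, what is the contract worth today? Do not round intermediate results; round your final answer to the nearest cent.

PV of 3-year annuity: £3,040.00 × [1 − (1+0.068)^−3] / 0.068 = 8007.16270
Perpetuity value at year 3: £31,400.00 / 0.068 = 461764.70588
PV of perpetuity: 461764.70588 / (1+0.068)^3 = 379059.14378
Total PV = 8007.16270 + 379059.14378 = 387066.30648

£387066.31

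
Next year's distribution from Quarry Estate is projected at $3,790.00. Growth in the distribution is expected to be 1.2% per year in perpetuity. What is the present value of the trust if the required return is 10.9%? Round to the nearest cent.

$39072.16

Growing perpetuity: P = D₁ / (r − g) = $3,790.0000 / (0.109 − 0.012) = $39,072.16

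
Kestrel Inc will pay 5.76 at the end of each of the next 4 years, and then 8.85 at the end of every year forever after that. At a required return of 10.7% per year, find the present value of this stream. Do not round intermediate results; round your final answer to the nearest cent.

PV of 4-year annuity: 5.76 × [1 − (1+0.107)^−4] / 0.107 = 17.98515
Perpetuity value at year 4: 8.85 / 0.107 = 82.71028
PV of perpetuity: 82.71028 / (1+0.107)^4 = 55.07684
Total PV = 17.98515 + 55.07684 = 73.06199

73.06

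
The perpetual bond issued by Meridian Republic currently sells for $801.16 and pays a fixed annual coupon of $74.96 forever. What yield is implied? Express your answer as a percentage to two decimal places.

9.36%

P = C/r ⇒ r = C/P = $74.96/$801.16 = 0.093564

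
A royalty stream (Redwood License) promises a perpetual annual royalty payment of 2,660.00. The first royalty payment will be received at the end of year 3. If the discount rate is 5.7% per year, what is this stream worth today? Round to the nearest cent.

41769.26

Value at end of year 2: C / r = 2,660.00 / 0.057 = 46,666.6667
Discount to today: PV = 46,666.6667 / (1 + 0.057)^2 = 46,666.6667 / 1.117249 = 41,769.26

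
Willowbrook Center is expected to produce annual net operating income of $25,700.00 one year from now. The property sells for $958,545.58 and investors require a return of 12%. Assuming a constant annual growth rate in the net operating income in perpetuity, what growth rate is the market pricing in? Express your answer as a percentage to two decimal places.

P = D₁/(r−g) ⇒ g = r − D₁/P = 0.12 − $25,700.00/$958,545.58 = 0.093189

9.32%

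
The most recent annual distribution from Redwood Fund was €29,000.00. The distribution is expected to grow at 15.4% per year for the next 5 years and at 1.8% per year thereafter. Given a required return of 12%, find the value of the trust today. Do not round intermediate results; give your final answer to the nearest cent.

D_1 = 33466.00000
D_2 = 38619.76400
D_3 = 44567.20766
D_4 = 51430.55764
D_5 = 59350.86351
Terminal value at year 5: TV = D_5×(1+g_2)/(r−g_2) = 60419.17905/0.102 = 592344.89269
P_0 = D_1/(1+r)^1 + D_2/(1+r)^2 + D_3/(1+r)^3 + D_4/(1+r)^4 + D_5/(1+r)^5 + TV/(1+r)^5
    = 29880.35714 + 30787.43941 + 31722.05811 + 32685.04916 + 33677.27387 + 336112.39996 = 494864.57765

€494864.58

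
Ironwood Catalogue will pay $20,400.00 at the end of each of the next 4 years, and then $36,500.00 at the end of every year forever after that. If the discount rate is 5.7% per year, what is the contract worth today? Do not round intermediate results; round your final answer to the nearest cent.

PV of 4-year annuity: $20,400.00 × [1 − (1+0.057)^−4] / 0.057 = 71176.47016
Perpetuity value at year 4: $36,500.00 / 0.057 = 640350.87719
PV of perpetuity: 640350.87719 / (1+0.057)^4 = 513000.82029
Total PV = 71176.47016 + 513000.82029 = 584177.29045

$584177.29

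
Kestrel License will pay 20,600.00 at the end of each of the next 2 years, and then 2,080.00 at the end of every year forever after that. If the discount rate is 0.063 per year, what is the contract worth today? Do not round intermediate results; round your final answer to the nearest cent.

66828.09

PV of 2-year annuity: 20,600.00 × [1 − (1+0.063)^−2] / 0.063 = 37609.70434
Perpetuity value at year 2: 2,080.00 / 0.063 = 33015.87302
PV of perpetuity: 33015.87302 / (1+0.063)^2 = 29218.38831
Total PV = 37609.70434 + 29218.38831 = 66828.09264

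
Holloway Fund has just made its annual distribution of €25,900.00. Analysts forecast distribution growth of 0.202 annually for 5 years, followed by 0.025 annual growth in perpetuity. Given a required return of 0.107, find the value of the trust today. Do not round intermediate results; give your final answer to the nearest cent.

€655554.70

D_1 = 31131.80000
D_2 = 37420.42360
D_3 = 44979.34917
D_4 = 54065.17770
D_5 = 64986.34359
Terminal value at year 5: TV = D_5×(1+g_2)/(r−g_2) = 66611.00218/0.082 = 812329.29493
P_0 = D_1/(1+r)^1 + D_2/(1+r)^2 + D_3/(1+r)^3 + D_4/(1+r)^4 + D_5/(1+r)^5 + TV/(1+r)^5
    = 28122.67389 + 30536.09216 + 33156.62401 + 36002.04341 + 39091.64967 + 488645.62082 = 655554.70395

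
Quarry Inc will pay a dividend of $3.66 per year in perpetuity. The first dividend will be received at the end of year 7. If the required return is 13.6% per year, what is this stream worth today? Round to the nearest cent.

$12.52

Value at end of year 6: C / r = $3.66 / 0.136 = $26.9118
Discount to today: PV = $26.9118 / (1 + 0.136)^6 = $26.9118 / 2.149166 = $12.52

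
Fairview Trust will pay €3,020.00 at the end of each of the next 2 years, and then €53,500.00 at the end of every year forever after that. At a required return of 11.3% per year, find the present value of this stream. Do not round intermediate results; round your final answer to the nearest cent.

PV of 2-year annuity: €3,020.00 × [1 − (1+0.113)^−2] / 0.113 = 5151.29132
Perpetuity value at year 2: €53,500.00 / 0.113 = 473451.32743
PV of perpetuity: 473451.32743 / (1+0.113)^2 = 382195.00765
Total PV = 5151.29132 + 382195.00765 = 387346.29897

€387346.30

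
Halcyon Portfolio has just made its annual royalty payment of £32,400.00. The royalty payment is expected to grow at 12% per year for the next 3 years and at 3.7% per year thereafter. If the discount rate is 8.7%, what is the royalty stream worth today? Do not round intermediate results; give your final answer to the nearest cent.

D_1 = 36288.00000
D_2 = 40642.56000
D_3 = 45519.66720
Terminal value at year 3: TV = D_3×(1+g_2)/(r−g_2) = 47203.89489/0.05 = 944077.89773
P_0 = D_1/(1+r)^1 + D_2/(1+r)^2 + D_3/(1+r)^3 + TV/(1+r)^3
    = 33383.62466 + 34397.11096 + 35441.36548 + 735053.92003 = 838276.02112

£838276.02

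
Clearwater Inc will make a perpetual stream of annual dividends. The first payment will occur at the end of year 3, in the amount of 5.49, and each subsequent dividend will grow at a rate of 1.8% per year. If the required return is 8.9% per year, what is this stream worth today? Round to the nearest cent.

65.20

Value at end of year 2: C₁ / (r − g) = 5.49 / (0.089 − 0.018) = 77.3239
Discount to today: PV = 77.3239 / (1 + 0.089)^2 = 77.3239 / 1.185921 = 65.20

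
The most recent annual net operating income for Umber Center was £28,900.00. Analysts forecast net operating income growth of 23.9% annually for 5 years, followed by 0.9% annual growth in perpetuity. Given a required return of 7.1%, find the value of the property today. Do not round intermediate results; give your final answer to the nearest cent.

£1203058.48

D_1 = 35807.10000
D_2 = 44364.99690
D_3 = 54968.23116
D_4 = 68105.63841
D_5 = 84382.88599
Terminal value at year 5: TV = D_5×(1+g_2)/(r−g_2) = 85142.33196/0.062 = 1373263.41869
P_0 = D_1/(1+r)^1 + D_2/(1+r)^2 + D_3/(1+r)^3 + D_4/(1+r)^4 + D_5/(1+r)^5 + TV/(1+r)^5
    = 33433.33333 + 38677.77778 + 44744.88017 + 51763.68491 + 59883.47862 + 974555.32139 = 1203058.47620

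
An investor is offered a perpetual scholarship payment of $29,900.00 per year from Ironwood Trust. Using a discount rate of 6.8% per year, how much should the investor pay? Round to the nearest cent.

Level perpetuity: PV = C / r = $29,900.00 / 0.068 = $439,705.88

$439705.88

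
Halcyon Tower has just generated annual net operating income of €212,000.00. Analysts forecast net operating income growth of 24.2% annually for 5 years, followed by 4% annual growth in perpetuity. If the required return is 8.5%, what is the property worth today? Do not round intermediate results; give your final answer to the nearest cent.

D_1 = 263304.00000
D_2 = 327023.56800
D_3 = 406163.27146
D_4 = 504454.78315
D_5 = 626532.84067
Terminal value at year 5: TV = D_5×(1+g_2)/(r−g_2) = 651594.15430/0.045 = 14479870.09549
P_0 = D_1/(1+r)^1 + D_2/(1+r)^2 + D_3/(1+r)^3 + D_4/(1+r)^4 + D_5/(1+r)^5 + TV/(1+r)^5
    = 242676.49770 + 277791.89874 + 317988.51451 + 364001.59910 + 416672.79823 + 9629771.33682 = 11248902.64509

€11248902.65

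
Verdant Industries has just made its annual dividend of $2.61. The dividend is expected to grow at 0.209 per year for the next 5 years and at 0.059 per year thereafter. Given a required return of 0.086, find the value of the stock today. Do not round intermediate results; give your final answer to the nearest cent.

D_1 = 3.15549
D_2 = 3.81499
D_3 = 4.61232
D_4 = 5.57629
D_5 = 6.74174
Terminal value at year 5: TV = D_5×(1+g_2)/(r−g_2) = 7.13950/0.027 = 264.42603
P_0 = D_1/(1+r)^1 + D_2/(1+r)^2 + D_3/(1+r)^3 + D_4/(1+r)^4 + D_5/(1+r)^5 + TV/(1+r)^5
    = 2.90561 + 3.23470 + 3.60106 + 4.00891 + 4.46296 + 175.04716 = 193.26039

$193.26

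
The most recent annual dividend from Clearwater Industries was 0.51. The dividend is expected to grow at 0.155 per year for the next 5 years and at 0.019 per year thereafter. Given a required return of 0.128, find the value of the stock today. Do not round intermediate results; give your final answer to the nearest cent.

8.11

D_1 = 0.58905
D_2 = 0.68035
D_3 = 0.78581
D_4 = 0.90761
D_5 = 1.04829
Terminal value at year 5: TV = D_5×(1+g_2)/(r−g_2) = 1.06820/0.109 = 9.80004
P_0 = D_1/(1+r)^1 + D_2/(1+r)^2 + D_3/(1+r)^3 + D_4/(1+r)^4 + D_5/(1+r)^5 + TV/(1+r)^5
    = 0.52221 + 0.53471 + 0.54751 + 0.56061 + 0.57403 + 5.36639 = 8.10545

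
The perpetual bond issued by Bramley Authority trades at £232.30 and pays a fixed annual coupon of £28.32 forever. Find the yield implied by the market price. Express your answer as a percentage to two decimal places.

12.19%

P = C/r ⇒ r = C/P = £28.32/£232.30 = 0.121911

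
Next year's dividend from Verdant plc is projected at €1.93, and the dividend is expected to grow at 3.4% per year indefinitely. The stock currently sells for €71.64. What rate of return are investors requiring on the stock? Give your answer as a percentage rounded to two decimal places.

6.09%

P = D₁/(r − g) ⇒ r = D₁/P + g = €1.9300/€71.64 + 0.034 = 0.026940 + 0.034 = 0.060940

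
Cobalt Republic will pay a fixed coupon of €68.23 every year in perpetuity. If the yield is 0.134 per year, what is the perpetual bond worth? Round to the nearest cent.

€509.18

Level perpetuity: PV = C / r = €68.23 / 0.134 = €509.18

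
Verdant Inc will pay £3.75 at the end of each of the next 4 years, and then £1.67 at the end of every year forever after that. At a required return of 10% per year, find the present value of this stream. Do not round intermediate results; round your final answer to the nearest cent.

PV of 4-year annuity: £3.75 × [1 − (1+0.1)^−4] / 0.1 = 11.88700
Perpetuity value at year 4: £1.67 / 0.1 = 16.70000
PV of perpetuity: 16.70000 / (1+0.1)^4 = 11.40632
Total PV = 11.88700 + 11.40632 = 23.29332

£23.29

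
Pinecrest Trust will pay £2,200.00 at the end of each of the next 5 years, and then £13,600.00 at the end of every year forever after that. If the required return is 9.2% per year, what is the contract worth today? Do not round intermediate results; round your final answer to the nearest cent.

£103713.22

PV of 5-year annuity: £2,200.00 × [1 − (1+0.092)^−5] / 0.092 = 8513.01012
Perpetuity value at year 5: £13,600.00 / 0.092 = 147826.08696
PV of perpetuity: 147826.08696 / (1+0.092)^5 = 95200.20623
Total PV = 8513.01012 + 95200.20623 = 103713.21635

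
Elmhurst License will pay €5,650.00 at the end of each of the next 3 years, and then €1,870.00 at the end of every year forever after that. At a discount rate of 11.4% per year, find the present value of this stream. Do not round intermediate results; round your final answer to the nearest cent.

PV of 3-year annuity: €5,650.00 × [1 − (1+0.114)^−3] / 0.114 = 13711.49729
Perpetuity value at year 3: €1,870.00 / 0.114 = 16403.50877
PV of perpetuity: 16403.50877 / (1+0.114)^3 = 11865.36719
Total PV = 13711.49729 + 11865.36719 = 25576.86448

€25576.86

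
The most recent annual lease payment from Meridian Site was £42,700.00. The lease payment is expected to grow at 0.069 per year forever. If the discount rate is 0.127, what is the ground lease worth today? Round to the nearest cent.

D₁ = D₀ × (1 + g) = £42,700.00 × 1.069 = £45,646.3000
Growing perpetuity: P = D₁ / (r − g) = £45,646.3000 / (0.127 − 0.069) = £787,005.17

£787005.17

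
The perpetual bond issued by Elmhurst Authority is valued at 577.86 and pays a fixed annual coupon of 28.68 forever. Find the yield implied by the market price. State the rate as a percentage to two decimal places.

4.96%

P = C/r ⇒ r = C/P = 28.68/577.86 = 0.049631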